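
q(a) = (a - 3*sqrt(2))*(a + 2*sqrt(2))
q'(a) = 2*a - sqrt(2)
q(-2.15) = -4.34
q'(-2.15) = -5.71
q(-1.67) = -6.85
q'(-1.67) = -4.75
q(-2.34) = -3.22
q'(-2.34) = -6.09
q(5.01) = 6.01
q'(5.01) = 8.61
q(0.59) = -12.49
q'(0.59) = -0.23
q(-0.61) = -10.77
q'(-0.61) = -2.63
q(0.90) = -12.46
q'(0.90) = 0.39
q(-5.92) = 31.42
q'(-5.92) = -13.25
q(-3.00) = 1.24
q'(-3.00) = -7.41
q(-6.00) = 32.49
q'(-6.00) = -13.41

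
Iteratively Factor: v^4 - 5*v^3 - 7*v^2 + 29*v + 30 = (v + 1)*(v^3 - 6*v^2 - v + 30) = (v - 3)*(v + 1)*(v^2 - 3*v - 10) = (v - 5)*(v - 3)*(v + 1)*(v + 2)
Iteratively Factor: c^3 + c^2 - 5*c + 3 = (c - 1)*(c^2 + 2*c - 3) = (c - 1)*(c + 3)*(c - 1)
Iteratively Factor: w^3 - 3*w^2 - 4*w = (w)*(w^2 - 3*w - 4) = w*(w + 1)*(w - 4)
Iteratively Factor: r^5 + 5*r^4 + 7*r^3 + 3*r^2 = (r + 1)*(r^4 + 4*r^3 + 3*r^2) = r*(r + 1)*(r^3 + 4*r^2 + 3*r) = r*(r + 1)*(r + 3)*(r^2 + r) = r^2*(r + 1)*(r + 3)*(r + 1)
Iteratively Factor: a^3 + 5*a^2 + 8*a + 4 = (a + 2)*(a^2 + 3*a + 2) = (a + 2)^2*(a + 1)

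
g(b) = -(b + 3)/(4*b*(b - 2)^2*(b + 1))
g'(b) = -1/(4*b*(b - 2)^2*(b + 1)) + (b + 3)/(4*b*(b - 2)^2*(b + 1)^2) + (b + 3)/(2*b*(b - 2)^3*(b + 1)) + (b + 3)/(4*b^2*(b - 2)^2*(b + 1)) = 3*(b^3 + 4*b^2 - b - 2)/(4*b^2*(b^5 - 4*b^4 + b^3 + 10*b^2 - 4*b - 8))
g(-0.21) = 0.86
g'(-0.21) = 4.10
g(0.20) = -1.03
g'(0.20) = 4.54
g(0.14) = -1.42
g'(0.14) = 9.42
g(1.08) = -0.54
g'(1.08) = -0.54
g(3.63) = -0.04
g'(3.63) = 0.06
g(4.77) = -0.01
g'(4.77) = 0.01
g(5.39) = -0.01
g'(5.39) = 0.00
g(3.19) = -0.08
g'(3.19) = 0.17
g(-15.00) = 0.00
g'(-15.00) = 0.00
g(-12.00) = 0.00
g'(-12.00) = 0.00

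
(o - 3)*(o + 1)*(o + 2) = o^3 - 7*o - 6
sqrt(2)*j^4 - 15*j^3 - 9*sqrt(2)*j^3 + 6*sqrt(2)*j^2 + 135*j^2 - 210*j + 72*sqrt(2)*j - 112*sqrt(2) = (j - 7)*(j - 2)*(j - 8*sqrt(2))*(sqrt(2)*j + 1)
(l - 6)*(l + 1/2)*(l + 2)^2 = l^4 - 3*l^3/2 - 21*l^2 - 34*l - 12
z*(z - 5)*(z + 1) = z^3 - 4*z^2 - 5*z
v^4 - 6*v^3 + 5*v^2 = v^2*(v - 5)*(v - 1)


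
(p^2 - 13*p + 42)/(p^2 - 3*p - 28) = (p - 6)/(p + 4)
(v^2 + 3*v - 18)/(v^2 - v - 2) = (-v^2 - 3*v + 18)/(-v^2 + v + 2)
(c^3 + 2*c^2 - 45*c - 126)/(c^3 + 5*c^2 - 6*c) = (c^2 - 4*c - 21)/(c*(c - 1))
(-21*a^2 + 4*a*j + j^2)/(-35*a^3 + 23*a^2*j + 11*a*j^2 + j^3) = (3*a - j)/(5*a^2 - 4*a*j - j^2)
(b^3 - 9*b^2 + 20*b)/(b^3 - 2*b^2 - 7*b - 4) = b*(b - 5)/(b^2 + 2*b + 1)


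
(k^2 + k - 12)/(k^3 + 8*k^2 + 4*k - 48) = (k - 3)/(k^2 + 4*k - 12)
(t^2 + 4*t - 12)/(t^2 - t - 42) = (t - 2)/(t - 7)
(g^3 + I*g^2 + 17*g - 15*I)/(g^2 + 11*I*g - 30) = (g^2 - 4*I*g - 3)/(g + 6*I)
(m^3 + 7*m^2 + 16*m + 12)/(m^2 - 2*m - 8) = (m^2 + 5*m + 6)/(m - 4)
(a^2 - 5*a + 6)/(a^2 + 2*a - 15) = (a - 2)/(a + 5)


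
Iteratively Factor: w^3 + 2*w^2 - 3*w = (w - 1)*(w^2 + 3*w) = (w - 1)*(w + 3)*(w)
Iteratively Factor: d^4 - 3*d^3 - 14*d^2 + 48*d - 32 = (d - 1)*(d^3 - 2*d^2 - 16*d + 32) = (d - 4)*(d - 1)*(d^2 + 2*d - 8) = (d - 4)*(d - 2)*(d - 1)*(d + 4)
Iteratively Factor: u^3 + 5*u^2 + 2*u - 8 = (u - 1)*(u^2 + 6*u + 8) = (u - 1)*(u + 2)*(u + 4)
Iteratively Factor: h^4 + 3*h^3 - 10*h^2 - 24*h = (h - 3)*(h^3 + 6*h^2 + 8*h) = h*(h - 3)*(h^2 + 6*h + 8) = h*(h - 3)*(h + 4)*(h + 2)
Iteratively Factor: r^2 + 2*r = (r)*(r + 2)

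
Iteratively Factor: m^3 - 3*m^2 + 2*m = (m)*(m^2 - 3*m + 2) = m*(m - 2)*(m - 1)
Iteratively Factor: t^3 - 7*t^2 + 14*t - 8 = (t - 4)*(t^2 - 3*t + 2) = (t - 4)*(t - 2)*(t - 1)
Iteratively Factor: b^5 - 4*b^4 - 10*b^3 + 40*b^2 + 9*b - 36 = (b + 3)*(b^4 - 7*b^3 + 11*b^2 + 7*b - 12) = (b - 1)*(b + 3)*(b^3 - 6*b^2 + 5*b + 12) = (b - 3)*(b - 1)*(b + 3)*(b^2 - 3*b - 4) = (b - 4)*(b - 3)*(b - 1)*(b + 3)*(b + 1)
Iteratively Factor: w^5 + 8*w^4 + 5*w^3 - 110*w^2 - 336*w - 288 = (w - 4)*(w^4 + 12*w^3 + 53*w^2 + 102*w + 72) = (w - 4)*(w + 3)*(w^3 + 9*w^2 + 26*w + 24) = (w - 4)*(w + 2)*(w + 3)*(w^2 + 7*w + 12) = (w - 4)*(w + 2)*(w + 3)^2*(w + 4)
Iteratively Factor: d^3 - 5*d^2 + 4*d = (d)*(d^2 - 5*d + 4) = d*(d - 4)*(d - 1)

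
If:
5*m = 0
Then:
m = 0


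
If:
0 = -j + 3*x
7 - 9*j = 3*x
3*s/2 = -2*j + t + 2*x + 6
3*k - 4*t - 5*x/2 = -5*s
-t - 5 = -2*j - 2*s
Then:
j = 7/10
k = -1357/180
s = -44/15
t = -142/15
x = 7/30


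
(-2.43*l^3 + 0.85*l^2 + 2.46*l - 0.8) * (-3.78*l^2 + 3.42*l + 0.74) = 9.1854*l^5 - 11.5236*l^4 - 8.19*l^3 + 12.0662*l^2 - 0.9156*l - 0.592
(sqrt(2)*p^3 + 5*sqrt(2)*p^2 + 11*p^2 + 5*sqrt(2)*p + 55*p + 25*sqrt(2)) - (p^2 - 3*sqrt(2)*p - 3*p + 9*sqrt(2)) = sqrt(2)*p^3 + 5*sqrt(2)*p^2 + 10*p^2 + 8*sqrt(2)*p + 58*p + 16*sqrt(2)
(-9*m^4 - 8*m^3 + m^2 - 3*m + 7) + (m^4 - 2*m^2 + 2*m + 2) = -8*m^4 - 8*m^3 - m^2 - m + 9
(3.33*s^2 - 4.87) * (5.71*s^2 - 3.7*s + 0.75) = 19.0143*s^4 - 12.321*s^3 - 25.3102*s^2 + 18.019*s - 3.6525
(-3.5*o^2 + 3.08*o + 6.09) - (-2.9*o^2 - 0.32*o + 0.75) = -0.6*o^2 + 3.4*o + 5.34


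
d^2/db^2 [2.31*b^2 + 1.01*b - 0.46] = 4.62000000000000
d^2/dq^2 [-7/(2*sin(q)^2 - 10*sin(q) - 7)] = 14*(-8*sin(q)^4 + 30*sin(q)^3 - 66*sin(q)^2 - 25*sin(q) + 114)/(10*sin(q) + cos(2*q) + 6)^3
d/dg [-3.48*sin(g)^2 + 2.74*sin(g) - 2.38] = (2.74 - 6.96*sin(g))*cos(g)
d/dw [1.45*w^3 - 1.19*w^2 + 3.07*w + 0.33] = 4.35*w^2 - 2.38*w + 3.07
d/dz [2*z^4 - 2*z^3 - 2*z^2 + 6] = 2*z*(4*z^2 - 3*z - 2)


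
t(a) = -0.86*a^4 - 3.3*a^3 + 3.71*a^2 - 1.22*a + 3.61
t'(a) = -3.44*a^3 - 9.9*a^2 + 7.42*a - 1.22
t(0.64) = 3.34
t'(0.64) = -1.43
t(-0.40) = 4.88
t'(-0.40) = -5.55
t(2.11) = -30.49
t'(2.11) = -61.95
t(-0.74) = 7.62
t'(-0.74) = -10.74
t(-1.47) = 19.89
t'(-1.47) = -22.59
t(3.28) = -176.47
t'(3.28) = -204.78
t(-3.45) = 65.65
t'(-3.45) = -3.39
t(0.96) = 2.21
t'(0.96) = -6.26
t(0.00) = 3.61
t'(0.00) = -1.22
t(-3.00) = 60.10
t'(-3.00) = -19.70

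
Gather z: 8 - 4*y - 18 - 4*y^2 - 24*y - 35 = -4*y^2 - 28*y - 45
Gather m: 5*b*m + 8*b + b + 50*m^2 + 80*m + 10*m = 9*b + 50*m^2 + m*(5*b + 90)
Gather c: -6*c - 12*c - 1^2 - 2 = -18*c - 3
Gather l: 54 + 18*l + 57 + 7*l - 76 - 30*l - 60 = -5*l - 25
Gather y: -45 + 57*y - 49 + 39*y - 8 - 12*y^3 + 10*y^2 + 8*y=-12*y^3 + 10*y^2 + 104*y - 102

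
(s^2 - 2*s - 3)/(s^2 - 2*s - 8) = (-s^2 + 2*s + 3)/(-s^2 + 2*s + 8)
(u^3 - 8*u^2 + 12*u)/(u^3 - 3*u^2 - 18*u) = (u - 2)/(u + 3)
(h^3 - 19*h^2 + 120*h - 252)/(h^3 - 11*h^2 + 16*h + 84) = (h - 6)/(h + 2)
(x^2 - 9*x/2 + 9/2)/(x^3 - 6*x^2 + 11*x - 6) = (x - 3/2)/(x^2 - 3*x + 2)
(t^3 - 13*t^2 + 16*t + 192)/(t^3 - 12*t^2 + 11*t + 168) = (t - 8)/(t - 7)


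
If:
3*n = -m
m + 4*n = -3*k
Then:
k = -n/3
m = -3*n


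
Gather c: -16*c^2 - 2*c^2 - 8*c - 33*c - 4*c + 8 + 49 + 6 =-18*c^2 - 45*c + 63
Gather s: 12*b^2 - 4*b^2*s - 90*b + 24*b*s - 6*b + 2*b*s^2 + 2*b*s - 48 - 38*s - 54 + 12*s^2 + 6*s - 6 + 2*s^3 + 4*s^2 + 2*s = 12*b^2 - 96*b + 2*s^3 + s^2*(2*b + 16) + s*(-4*b^2 + 26*b - 30) - 108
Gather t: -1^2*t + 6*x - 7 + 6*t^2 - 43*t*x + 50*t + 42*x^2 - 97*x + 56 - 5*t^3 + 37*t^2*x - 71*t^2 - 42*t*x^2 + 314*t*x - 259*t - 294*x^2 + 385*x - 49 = -5*t^3 + t^2*(37*x - 65) + t*(-42*x^2 + 271*x - 210) - 252*x^2 + 294*x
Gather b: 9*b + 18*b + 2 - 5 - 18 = 27*b - 21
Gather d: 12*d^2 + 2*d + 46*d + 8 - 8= 12*d^2 + 48*d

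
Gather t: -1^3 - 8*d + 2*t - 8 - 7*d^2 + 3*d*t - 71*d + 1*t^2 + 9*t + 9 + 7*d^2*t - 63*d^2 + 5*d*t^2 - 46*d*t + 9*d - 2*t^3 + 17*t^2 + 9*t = -70*d^2 - 70*d - 2*t^3 + t^2*(5*d + 18) + t*(7*d^2 - 43*d + 20)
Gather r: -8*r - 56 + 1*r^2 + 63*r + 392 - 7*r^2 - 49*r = -6*r^2 + 6*r + 336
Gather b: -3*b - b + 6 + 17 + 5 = 28 - 4*b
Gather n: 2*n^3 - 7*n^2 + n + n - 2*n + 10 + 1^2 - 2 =2*n^3 - 7*n^2 + 9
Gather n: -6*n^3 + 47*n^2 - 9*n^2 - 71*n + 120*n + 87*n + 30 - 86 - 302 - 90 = -6*n^3 + 38*n^2 + 136*n - 448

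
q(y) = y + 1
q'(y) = 1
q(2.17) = 3.17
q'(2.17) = 1.00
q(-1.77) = -0.77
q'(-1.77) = 1.00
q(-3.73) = -2.73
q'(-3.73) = 1.00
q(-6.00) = -5.00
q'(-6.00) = 1.00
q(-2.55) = -1.55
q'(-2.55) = 1.00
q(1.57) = 2.57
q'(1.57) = 1.00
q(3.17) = 4.17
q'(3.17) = 1.00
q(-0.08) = 0.92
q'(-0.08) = 1.00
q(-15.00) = -14.00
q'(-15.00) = 1.00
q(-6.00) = -5.00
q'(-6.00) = 1.00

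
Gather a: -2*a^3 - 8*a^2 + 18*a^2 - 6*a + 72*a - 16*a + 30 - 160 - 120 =-2*a^3 + 10*a^2 + 50*a - 250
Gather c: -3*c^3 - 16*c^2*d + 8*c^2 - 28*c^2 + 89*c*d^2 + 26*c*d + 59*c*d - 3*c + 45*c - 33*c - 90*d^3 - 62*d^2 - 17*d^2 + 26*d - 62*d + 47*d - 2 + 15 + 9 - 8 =-3*c^3 + c^2*(-16*d - 20) + c*(89*d^2 + 85*d + 9) - 90*d^3 - 79*d^2 + 11*d + 14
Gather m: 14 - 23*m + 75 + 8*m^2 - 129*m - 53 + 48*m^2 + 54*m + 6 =56*m^2 - 98*m + 42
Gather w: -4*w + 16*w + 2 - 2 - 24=12*w - 24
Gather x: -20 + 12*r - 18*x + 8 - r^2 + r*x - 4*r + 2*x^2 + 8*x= -r^2 + 8*r + 2*x^2 + x*(r - 10) - 12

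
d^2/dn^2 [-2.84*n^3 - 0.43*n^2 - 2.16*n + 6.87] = -17.04*n - 0.86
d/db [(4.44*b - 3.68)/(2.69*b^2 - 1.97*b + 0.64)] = (-11.9436*b^2 + 19.7984*b - 4.408)/(7.2361*b^4 - 10.5986*b^3 + 7.3241*b^2 - 2.5216*b + 0.4096)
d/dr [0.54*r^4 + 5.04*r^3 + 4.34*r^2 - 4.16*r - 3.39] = 2.16*r^3 + 15.12*r^2 + 8.68*r - 4.16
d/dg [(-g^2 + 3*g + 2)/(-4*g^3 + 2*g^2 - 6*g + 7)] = (-4*g^4 + 24*g^3 + 24*g^2 - 22*g + 33)/(16*g^6 - 16*g^5 + 52*g^4 - 80*g^3 + 64*g^2 - 84*g + 49)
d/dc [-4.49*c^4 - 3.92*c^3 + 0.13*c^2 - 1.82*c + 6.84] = -17.96*c^3 - 11.76*c^2 + 0.26*c - 1.82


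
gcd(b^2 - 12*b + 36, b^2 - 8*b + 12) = b - 6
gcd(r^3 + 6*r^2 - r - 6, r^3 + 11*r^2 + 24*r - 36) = r^2 + 5*r - 6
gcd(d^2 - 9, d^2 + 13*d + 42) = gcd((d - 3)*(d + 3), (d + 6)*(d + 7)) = 1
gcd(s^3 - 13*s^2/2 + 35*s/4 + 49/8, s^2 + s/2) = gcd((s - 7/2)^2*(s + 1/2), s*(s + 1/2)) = s + 1/2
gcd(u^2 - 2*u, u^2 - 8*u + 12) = u - 2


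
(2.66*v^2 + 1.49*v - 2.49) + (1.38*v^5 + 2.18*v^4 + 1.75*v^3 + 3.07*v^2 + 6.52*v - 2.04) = 1.38*v^5 + 2.18*v^4 + 1.75*v^3 + 5.73*v^2 + 8.01*v - 4.53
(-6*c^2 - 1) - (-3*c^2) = -3*c^2 - 1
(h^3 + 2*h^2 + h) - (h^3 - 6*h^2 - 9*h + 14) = 8*h^2 + 10*h - 14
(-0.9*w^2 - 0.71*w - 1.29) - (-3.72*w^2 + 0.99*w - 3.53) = 2.82*w^2 - 1.7*w + 2.24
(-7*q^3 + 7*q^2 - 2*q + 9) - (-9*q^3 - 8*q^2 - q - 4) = 2*q^3 + 15*q^2 - q + 13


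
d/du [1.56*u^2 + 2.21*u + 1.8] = 3.12*u + 2.21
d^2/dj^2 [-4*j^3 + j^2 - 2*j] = 2 - 24*j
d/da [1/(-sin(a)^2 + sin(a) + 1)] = (2*sin(a) - 1)*cos(a)/(sin(a) + cos(a)^2)^2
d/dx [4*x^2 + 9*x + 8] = 8*x + 9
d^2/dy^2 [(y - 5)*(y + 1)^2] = 6*y - 6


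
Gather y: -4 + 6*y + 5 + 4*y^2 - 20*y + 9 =4*y^2 - 14*y + 10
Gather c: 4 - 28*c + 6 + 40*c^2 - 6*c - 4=40*c^2 - 34*c + 6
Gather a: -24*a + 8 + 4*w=-24*a + 4*w + 8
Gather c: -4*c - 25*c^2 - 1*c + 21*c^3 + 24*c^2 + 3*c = 21*c^3 - c^2 - 2*c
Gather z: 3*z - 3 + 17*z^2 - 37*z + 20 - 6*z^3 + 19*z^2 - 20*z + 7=-6*z^3 + 36*z^2 - 54*z + 24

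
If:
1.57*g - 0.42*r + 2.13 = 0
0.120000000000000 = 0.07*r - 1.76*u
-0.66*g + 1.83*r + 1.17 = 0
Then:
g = -1.69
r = -1.25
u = -0.12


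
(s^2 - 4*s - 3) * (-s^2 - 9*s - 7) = -s^4 - 5*s^3 + 32*s^2 + 55*s + 21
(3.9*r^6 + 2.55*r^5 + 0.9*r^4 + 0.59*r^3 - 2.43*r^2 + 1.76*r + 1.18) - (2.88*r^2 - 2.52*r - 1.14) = 3.9*r^6 + 2.55*r^5 + 0.9*r^4 + 0.59*r^3 - 5.31*r^2 + 4.28*r + 2.32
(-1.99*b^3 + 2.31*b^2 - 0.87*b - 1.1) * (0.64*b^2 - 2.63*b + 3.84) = -1.2736*b^5 + 6.7121*b^4 - 14.2737*b^3 + 10.4545*b^2 - 0.4478*b - 4.224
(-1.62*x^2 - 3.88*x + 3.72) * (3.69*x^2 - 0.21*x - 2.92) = -5.9778*x^4 - 13.977*x^3 + 19.272*x^2 + 10.5484*x - 10.8624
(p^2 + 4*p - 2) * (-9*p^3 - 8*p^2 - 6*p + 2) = -9*p^5 - 44*p^4 - 20*p^3 - 6*p^2 + 20*p - 4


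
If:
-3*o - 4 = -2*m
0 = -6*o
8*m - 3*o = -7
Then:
No Solution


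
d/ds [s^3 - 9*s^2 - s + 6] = 3*s^2 - 18*s - 1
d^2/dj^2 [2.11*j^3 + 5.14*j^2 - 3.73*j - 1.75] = 12.66*j + 10.28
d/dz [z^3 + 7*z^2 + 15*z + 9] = 3*z^2 + 14*z + 15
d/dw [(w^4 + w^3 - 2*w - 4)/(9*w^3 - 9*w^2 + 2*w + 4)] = w*(9*w^5 - 18*w^4 - 3*w^3 + 56*w^2 + 102*w - 72)/(81*w^6 - 162*w^5 + 117*w^4 + 36*w^3 - 68*w^2 + 16*w + 16)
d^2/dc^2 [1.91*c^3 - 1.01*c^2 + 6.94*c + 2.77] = 11.46*c - 2.02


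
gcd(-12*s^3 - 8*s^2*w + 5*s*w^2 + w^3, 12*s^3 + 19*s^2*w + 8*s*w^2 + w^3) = s + w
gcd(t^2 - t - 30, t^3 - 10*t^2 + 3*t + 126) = t - 6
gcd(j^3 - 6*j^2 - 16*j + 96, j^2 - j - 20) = j + 4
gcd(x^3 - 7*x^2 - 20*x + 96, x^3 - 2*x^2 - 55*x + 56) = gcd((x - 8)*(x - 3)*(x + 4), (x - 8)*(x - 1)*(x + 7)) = x - 8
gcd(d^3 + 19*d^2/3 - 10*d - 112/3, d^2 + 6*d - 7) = d + 7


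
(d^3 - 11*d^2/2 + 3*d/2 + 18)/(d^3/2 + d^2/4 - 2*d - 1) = 2*(2*d^3 - 11*d^2 + 3*d + 36)/(2*d^3 + d^2 - 8*d - 4)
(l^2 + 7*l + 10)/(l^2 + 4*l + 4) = (l + 5)/(l + 2)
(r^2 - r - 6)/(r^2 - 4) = (r - 3)/(r - 2)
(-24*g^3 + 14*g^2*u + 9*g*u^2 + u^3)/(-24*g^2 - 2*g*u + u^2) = (-6*g^2 + 5*g*u + u^2)/(-6*g + u)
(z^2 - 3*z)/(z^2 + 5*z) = (z - 3)/(z + 5)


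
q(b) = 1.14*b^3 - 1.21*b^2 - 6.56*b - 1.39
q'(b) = 3.42*b^2 - 2.42*b - 6.56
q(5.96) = 157.88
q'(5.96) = 100.50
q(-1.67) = 0.88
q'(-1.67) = 7.02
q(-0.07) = -0.94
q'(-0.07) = -6.37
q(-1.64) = 1.09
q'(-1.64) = 6.61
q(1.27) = -9.34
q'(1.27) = -4.12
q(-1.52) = 1.78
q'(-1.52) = 5.02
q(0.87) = -7.26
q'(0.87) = -6.08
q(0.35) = -3.79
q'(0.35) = -6.99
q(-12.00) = -2066.83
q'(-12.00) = 514.96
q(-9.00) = -871.42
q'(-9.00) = 292.24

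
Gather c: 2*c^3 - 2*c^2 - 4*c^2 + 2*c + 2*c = 2*c^3 - 6*c^2 + 4*c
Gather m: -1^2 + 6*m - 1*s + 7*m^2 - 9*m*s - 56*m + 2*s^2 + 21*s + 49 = 7*m^2 + m*(-9*s - 50) + 2*s^2 + 20*s + 48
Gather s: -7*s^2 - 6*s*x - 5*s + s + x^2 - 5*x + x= -7*s^2 + s*(-6*x - 4) + x^2 - 4*x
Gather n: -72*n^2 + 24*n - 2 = -72*n^2 + 24*n - 2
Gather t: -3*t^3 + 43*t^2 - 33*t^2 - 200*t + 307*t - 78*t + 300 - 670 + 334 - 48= -3*t^3 + 10*t^2 + 29*t - 84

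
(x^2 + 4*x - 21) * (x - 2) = x^3 + 2*x^2 - 29*x + 42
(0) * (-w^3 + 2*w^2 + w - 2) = 0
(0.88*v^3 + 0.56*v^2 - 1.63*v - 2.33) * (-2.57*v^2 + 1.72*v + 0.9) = -2.2616*v^5 + 0.0744*v^4 + 5.9443*v^3 + 3.6885*v^2 - 5.4746*v - 2.097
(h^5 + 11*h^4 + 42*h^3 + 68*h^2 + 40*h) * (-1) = -h^5 - 11*h^4 - 42*h^3 - 68*h^2 - 40*h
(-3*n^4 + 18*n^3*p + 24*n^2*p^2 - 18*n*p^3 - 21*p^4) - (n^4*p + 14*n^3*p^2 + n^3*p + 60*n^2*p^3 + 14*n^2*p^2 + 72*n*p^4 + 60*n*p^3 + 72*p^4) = -n^4*p - 3*n^4 - 14*n^3*p^2 + 17*n^3*p - 60*n^2*p^3 + 10*n^2*p^2 - 72*n*p^4 - 78*n*p^3 - 93*p^4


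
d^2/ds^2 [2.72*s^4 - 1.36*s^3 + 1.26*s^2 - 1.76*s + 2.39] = 32.64*s^2 - 8.16*s + 2.52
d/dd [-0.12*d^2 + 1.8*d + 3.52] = 1.8 - 0.24*d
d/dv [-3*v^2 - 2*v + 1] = -6*v - 2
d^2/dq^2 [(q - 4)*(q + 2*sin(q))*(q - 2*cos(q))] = 2*sqrt(2)*q^2*cos(q + pi/4) + 16*q*sin(q) + 8*q*sin(2*q) + 6*q - 12*sin(q) - 32*sin(2*q) - 20*cos(q) - 8*cos(2*q) - 8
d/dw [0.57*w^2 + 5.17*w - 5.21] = 1.14*w + 5.17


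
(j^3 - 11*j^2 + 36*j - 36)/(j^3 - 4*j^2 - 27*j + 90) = (j - 2)/(j + 5)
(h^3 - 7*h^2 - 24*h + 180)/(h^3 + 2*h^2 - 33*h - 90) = (h - 6)/(h + 3)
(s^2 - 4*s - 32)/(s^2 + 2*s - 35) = (s^2 - 4*s - 32)/(s^2 + 2*s - 35)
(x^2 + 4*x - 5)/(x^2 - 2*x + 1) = (x + 5)/(x - 1)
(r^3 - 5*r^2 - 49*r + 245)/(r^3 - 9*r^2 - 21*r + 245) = (r^2 + 2*r - 35)/(r^2 - 2*r - 35)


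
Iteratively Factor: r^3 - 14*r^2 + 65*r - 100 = (r - 5)*(r^2 - 9*r + 20) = (r - 5)^2*(r - 4)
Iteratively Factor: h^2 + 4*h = (h + 4)*(h)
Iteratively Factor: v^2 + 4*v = (v + 4)*(v)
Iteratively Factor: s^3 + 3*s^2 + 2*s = (s + 1)*(s^2 + 2*s) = (s + 1)*(s + 2)*(s)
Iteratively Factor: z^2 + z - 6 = (z + 3)*(z - 2)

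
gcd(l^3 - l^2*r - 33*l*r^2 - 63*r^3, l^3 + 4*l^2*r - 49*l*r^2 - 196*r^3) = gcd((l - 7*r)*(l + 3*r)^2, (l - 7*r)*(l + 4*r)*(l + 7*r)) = -l + 7*r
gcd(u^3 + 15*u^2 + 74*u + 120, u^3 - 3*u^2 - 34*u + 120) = u + 6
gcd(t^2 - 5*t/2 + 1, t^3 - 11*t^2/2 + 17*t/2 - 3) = t^2 - 5*t/2 + 1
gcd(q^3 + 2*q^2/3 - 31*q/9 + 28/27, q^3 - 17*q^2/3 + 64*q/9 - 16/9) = q^2 - 5*q/3 + 4/9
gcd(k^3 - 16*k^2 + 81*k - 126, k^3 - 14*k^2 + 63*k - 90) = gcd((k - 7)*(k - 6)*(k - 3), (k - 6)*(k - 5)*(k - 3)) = k^2 - 9*k + 18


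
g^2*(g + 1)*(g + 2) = g^4 + 3*g^3 + 2*g^2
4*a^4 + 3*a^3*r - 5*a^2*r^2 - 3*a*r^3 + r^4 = (-4*a + r)*(-a + r)*(a + r)^2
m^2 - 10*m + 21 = (m - 7)*(m - 3)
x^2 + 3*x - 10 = (x - 2)*(x + 5)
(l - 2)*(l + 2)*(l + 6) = l^3 + 6*l^2 - 4*l - 24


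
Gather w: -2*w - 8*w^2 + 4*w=-8*w^2 + 2*w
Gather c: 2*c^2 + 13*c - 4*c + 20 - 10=2*c^2 + 9*c + 10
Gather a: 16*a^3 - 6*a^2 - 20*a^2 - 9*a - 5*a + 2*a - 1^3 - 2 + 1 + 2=16*a^3 - 26*a^2 - 12*a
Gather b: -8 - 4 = -12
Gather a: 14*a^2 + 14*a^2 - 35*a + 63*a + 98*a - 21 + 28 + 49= 28*a^2 + 126*a + 56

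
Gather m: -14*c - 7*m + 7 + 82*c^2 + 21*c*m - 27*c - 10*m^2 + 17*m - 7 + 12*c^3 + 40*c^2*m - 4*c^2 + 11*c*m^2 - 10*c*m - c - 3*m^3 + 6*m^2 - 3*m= 12*c^3 + 78*c^2 - 42*c - 3*m^3 + m^2*(11*c - 4) + m*(40*c^2 + 11*c + 7)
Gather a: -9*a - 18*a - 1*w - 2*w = -27*a - 3*w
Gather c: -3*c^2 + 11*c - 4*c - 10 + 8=-3*c^2 + 7*c - 2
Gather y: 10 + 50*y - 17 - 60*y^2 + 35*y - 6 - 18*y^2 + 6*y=-78*y^2 + 91*y - 13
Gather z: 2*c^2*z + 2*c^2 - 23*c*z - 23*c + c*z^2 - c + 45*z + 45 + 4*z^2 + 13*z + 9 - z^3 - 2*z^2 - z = 2*c^2 - 24*c - z^3 + z^2*(c + 2) + z*(2*c^2 - 23*c + 57) + 54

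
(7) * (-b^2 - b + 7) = -7*b^2 - 7*b + 49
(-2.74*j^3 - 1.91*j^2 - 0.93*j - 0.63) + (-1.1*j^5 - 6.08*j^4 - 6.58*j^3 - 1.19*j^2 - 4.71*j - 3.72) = -1.1*j^5 - 6.08*j^4 - 9.32*j^3 - 3.1*j^2 - 5.64*j - 4.35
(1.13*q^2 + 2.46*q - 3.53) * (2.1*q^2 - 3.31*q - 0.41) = 2.373*q^4 + 1.4257*q^3 - 16.0189*q^2 + 10.6757*q + 1.4473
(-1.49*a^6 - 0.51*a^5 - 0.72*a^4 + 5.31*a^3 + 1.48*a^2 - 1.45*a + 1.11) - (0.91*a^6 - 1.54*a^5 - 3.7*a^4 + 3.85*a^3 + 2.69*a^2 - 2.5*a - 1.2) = -2.4*a^6 + 1.03*a^5 + 2.98*a^4 + 1.46*a^3 - 1.21*a^2 + 1.05*a + 2.31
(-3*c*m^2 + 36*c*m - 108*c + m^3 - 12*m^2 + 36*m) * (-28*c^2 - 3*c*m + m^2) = 84*c^3*m^2 - 1008*c^3*m + 3024*c^3 - 19*c^2*m^3 + 228*c^2*m^2 - 684*c^2*m - 6*c*m^4 + 72*c*m^3 - 216*c*m^2 + m^5 - 12*m^4 + 36*m^3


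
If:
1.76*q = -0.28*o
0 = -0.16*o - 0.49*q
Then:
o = 0.00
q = 0.00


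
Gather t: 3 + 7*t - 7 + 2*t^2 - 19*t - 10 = 2*t^2 - 12*t - 14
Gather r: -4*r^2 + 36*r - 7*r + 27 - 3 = -4*r^2 + 29*r + 24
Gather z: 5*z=5*z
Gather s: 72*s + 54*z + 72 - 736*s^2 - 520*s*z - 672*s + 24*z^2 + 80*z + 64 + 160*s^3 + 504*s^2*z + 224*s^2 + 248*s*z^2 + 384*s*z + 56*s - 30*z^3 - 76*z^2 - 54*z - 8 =160*s^3 + s^2*(504*z - 512) + s*(248*z^2 - 136*z - 544) - 30*z^3 - 52*z^2 + 80*z + 128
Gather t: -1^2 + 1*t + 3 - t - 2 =0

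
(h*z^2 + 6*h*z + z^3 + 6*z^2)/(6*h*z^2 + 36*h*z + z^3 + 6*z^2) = (h + z)/(6*h + z)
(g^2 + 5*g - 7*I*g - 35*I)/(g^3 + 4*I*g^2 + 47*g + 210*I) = (g + 5)/(g^2 + 11*I*g - 30)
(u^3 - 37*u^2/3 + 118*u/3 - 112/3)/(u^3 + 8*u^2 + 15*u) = (3*u^3 - 37*u^2 + 118*u - 112)/(3*u*(u^2 + 8*u + 15))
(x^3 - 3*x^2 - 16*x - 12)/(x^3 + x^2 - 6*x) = (x^3 - 3*x^2 - 16*x - 12)/(x*(x^2 + x - 6))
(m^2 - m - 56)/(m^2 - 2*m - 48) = (m + 7)/(m + 6)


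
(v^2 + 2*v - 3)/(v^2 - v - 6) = (-v^2 - 2*v + 3)/(-v^2 + v + 6)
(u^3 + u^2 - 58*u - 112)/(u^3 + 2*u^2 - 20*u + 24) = (u^3 + u^2 - 58*u - 112)/(u^3 + 2*u^2 - 20*u + 24)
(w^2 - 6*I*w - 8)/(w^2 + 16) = (w - 2*I)/(w + 4*I)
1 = 1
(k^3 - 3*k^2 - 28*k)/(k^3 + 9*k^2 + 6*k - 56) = k*(k - 7)/(k^2 + 5*k - 14)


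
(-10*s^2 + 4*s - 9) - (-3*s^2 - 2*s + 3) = -7*s^2 + 6*s - 12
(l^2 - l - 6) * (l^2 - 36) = l^4 - l^3 - 42*l^2 + 36*l + 216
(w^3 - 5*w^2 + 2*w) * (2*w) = 2*w^4 - 10*w^3 + 4*w^2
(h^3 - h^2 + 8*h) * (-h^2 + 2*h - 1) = -h^5 + 3*h^4 - 11*h^3 + 17*h^2 - 8*h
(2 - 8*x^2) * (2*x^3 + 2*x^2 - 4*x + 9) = -16*x^5 - 16*x^4 + 36*x^3 - 68*x^2 - 8*x + 18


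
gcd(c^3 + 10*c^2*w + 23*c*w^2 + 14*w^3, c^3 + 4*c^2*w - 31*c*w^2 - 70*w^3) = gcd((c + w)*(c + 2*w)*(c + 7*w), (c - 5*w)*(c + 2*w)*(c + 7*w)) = c^2 + 9*c*w + 14*w^2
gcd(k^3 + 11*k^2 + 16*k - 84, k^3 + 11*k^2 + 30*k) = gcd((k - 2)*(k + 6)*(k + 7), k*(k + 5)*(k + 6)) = k + 6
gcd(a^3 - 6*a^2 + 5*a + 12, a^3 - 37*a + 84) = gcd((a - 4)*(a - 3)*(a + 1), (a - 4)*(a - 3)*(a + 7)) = a^2 - 7*a + 12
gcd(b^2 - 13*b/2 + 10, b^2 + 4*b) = 1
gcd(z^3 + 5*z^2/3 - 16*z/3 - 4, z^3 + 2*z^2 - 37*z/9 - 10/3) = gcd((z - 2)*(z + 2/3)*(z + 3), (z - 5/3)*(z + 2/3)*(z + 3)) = z^2 + 11*z/3 + 2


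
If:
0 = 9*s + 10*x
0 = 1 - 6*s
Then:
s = 1/6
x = -3/20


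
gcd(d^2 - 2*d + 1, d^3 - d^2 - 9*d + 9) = d - 1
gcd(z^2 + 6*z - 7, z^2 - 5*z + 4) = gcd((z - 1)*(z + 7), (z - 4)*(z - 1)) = z - 1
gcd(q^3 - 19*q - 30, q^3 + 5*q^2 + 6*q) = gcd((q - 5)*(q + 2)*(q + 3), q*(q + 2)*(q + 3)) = q^2 + 5*q + 6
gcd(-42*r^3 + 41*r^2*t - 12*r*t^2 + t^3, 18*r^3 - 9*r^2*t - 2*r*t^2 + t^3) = 6*r^2 - 5*r*t + t^2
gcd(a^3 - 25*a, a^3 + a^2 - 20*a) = a^2 + 5*a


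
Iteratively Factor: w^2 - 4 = (w - 2)*(w + 2)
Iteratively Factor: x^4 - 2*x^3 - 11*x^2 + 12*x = (x - 1)*(x^3 - x^2 - 12*x) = x*(x - 1)*(x^2 - x - 12) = x*(x - 1)*(x + 3)*(x - 4)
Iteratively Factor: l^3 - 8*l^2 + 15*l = (l - 5)*(l^2 - 3*l) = (l - 5)*(l - 3)*(l)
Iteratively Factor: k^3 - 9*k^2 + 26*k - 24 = (k - 3)*(k^2 - 6*k + 8) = (k - 4)*(k - 3)*(k - 2)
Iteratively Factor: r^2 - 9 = (r + 3)*(r - 3)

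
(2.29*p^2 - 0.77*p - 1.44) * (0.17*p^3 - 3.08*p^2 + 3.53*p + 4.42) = 0.3893*p^5 - 7.1841*p^4 + 10.2105*p^3 + 11.8389*p^2 - 8.4866*p - 6.3648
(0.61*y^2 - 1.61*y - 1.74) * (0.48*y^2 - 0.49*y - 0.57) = 0.2928*y^4 - 1.0717*y^3 - 0.394*y^2 + 1.7703*y + 0.9918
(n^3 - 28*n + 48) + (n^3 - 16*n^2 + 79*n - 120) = 2*n^3 - 16*n^2 + 51*n - 72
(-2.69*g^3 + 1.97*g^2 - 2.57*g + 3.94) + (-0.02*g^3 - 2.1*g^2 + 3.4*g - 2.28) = -2.71*g^3 - 0.13*g^2 + 0.83*g + 1.66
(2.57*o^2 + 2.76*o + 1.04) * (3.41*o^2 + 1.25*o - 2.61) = 8.7637*o^4 + 12.6241*o^3 + 0.2887*o^2 - 5.9036*o - 2.7144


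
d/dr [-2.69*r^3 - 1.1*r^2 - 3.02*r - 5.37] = -8.07*r^2 - 2.2*r - 3.02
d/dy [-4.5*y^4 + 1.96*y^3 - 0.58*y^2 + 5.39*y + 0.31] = -18.0*y^3 + 5.88*y^2 - 1.16*y + 5.39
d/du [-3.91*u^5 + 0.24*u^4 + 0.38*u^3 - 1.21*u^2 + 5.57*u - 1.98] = -19.55*u^4 + 0.96*u^3 + 1.14*u^2 - 2.42*u + 5.57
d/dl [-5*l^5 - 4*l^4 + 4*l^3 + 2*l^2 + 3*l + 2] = -25*l^4 - 16*l^3 + 12*l^2 + 4*l + 3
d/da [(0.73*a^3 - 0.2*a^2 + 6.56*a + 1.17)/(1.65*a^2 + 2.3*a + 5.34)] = (1.2045*a^4 + 3.358*a^3 + 0.410600000000002*a^2 - 5.997*a + 32.3394)/(2.7225*a^4 + 7.59*a^3 + 22.912*a^2 + 24.564*a + 28.5156)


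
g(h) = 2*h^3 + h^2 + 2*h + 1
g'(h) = 6*h^2 + 2*h + 2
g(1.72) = 17.58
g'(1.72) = 23.19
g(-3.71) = -94.79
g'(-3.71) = 77.16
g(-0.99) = -1.94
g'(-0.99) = 5.90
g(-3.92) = -111.95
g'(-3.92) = 86.36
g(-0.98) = -1.88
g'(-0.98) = 5.80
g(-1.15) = -3.02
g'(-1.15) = 7.64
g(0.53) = 2.64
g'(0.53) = 4.75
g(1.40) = 11.25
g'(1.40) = 16.56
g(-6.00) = -407.00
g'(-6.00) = 206.00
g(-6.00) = -407.00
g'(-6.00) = 206.00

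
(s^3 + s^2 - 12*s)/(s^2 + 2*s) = (s^2 + s - 12)/(s + 2)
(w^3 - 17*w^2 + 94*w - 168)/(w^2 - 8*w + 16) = (w^2 - 13*w + 42)/(w - 4)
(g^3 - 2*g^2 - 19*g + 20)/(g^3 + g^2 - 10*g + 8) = (g - 5)/(g - 2)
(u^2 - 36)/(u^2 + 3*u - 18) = (u - 6)/(u - 3)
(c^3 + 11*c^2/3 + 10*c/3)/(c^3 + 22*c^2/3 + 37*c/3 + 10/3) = c*(3*c + 5)/(3*c^2 + 16*c + 5)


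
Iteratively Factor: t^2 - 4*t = (t)*(t - 4)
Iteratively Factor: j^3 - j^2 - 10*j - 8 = (j + 2)*(j^2 - 3*j - 4) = (j - 4)*(j + 2)*(j + 1)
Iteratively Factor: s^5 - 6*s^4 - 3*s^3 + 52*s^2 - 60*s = (s + 3)*(s^4 - 9*s^3 + 24*s^2 - 20*s) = s*(s + 3)*(s^3 - 9*s^2 + 24*s - 20) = s*(s - 5)*(s + 3)*(s^2 - 4*s + 4) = s*(s - 5)*(s - 2)*(s + 3)*(s - 2)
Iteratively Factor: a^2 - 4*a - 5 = (a + 1)*(a - 5)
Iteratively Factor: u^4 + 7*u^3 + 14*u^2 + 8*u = (u + 2)*(u^3 + 5*u^2 + 4*u) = (u + 2)*(u + 4)*(u^2 + u) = u*(u + 2)*(u + 4)*(u + 1)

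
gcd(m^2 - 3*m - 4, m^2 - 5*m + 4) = m - 4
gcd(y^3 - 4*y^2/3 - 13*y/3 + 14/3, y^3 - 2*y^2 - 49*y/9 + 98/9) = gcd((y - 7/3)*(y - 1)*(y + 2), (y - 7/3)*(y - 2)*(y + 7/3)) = y - 7/3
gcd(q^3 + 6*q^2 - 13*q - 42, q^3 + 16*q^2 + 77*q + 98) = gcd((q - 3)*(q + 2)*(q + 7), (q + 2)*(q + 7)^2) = q^2 + 9*q + 14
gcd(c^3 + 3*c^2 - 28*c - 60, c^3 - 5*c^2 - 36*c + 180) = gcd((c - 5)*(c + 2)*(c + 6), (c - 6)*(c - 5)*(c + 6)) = c^2 + c - 30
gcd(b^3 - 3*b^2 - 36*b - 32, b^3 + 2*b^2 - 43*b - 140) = b + 4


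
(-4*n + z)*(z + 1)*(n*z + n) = -4*n^2*z^2 - 8*n^2*z - 4*n^2 + n*z^3 + 2*n*z^2 + n*z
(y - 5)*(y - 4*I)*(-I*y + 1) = -I*y^3 - 3*y^2 + 5*I*y^2 + 15*y - 4*I*y + 20*I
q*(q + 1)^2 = q^3 + 2*q^2 + q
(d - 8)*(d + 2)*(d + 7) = d^3 + d^2 - 58*d - 112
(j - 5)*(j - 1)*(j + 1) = j^3 - 5*j^2 - j + 5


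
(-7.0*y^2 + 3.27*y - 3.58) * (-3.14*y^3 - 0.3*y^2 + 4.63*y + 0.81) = 21.98*y^5 - 8.1678*y^4 - 22.1498*y^3 + 10.5441*y^2 - 13.9267*y - 2.8998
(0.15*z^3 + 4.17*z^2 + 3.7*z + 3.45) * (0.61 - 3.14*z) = -0.471*z^4 - 13.0023*z^3 - 9.0743*z^2 - 8.576*z + 2.1045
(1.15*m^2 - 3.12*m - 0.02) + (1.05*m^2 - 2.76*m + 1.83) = 2.2*m^2 - 5.88*m + 1.81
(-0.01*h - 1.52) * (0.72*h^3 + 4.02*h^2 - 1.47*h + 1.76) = -0.0072*h^4 - 1.1346*h^3 - 6.0957*h^2 + 2.2168*h - 2.6752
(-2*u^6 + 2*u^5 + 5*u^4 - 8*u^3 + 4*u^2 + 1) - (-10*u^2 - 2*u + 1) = -2*u^6 + 2*u^5 + 5*u^4 - 8*u^3 + 14*u^2 + 2*u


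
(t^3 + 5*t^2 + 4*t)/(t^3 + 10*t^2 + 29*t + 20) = t/(t + 5)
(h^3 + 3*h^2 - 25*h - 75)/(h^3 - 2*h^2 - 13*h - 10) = (h^2 + 8*h + 15)/(h^2 + 3*h + 2)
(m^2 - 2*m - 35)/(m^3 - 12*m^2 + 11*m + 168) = (m + 5)/(m^2 - 5*m - 24)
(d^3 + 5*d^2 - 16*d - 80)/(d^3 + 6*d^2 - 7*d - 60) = (d - 4)/(d - 3)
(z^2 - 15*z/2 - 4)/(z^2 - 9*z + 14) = (z^2 - 15*z/2 - 4)/(z^2 - 9*z + 14)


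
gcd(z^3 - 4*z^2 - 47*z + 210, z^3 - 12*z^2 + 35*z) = z - 5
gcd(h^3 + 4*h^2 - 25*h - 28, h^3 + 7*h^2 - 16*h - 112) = h^2 + 3*h - 28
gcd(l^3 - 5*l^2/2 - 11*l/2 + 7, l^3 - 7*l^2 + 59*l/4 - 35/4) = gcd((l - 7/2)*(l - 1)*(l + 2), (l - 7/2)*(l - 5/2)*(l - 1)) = l^2 - 9*l/2 + 7/2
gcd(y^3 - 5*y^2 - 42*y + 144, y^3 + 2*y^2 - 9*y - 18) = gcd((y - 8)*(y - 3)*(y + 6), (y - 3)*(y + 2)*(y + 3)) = y - 3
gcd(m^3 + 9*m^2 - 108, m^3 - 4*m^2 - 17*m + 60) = m - 3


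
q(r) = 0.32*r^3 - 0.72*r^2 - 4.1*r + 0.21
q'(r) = 0.96*r^2 - 1.44*r - 4.1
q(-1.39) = 3.66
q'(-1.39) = -0.24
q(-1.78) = 3.42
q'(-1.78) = 1.50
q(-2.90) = -1.76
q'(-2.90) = 8.15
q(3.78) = -8.29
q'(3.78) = 4.17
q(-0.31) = 1.40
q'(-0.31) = -3.56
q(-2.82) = -1.13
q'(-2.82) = 7.60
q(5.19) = 4.27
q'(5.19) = 14.29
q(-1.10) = 3.42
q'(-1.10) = -1.35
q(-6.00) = -70.23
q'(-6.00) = 39.10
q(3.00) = -9.93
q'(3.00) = 0.22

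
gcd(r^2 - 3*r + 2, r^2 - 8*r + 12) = r - 2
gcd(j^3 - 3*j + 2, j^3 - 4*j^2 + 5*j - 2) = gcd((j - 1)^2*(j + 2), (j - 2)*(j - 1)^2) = j^2 - 2*j + 1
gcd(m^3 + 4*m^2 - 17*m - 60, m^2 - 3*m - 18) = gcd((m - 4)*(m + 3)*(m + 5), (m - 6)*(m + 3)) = m + 3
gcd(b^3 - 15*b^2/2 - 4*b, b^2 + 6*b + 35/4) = 1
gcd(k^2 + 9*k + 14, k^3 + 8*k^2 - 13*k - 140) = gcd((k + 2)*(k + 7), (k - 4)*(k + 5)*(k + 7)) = k + 7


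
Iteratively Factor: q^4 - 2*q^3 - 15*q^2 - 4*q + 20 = (q + 2)*(q^3 - 4*q^2 - 7*q + 10) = (q - 1)*(q + 2)*(q^2 - 3*q - 10) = (q - 5)*(q - 1)*(q + 2)*(q + 2)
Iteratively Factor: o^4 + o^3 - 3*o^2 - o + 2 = (o + 2)*(o^3 - o^2 - o + 1) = (o + 1)*(o + 2)*(o^2 - 2*o + 1) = (o - 1)*(o + 1)*(o + 2)*(o - 1)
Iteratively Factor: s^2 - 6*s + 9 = (s - 3)*(s - 3)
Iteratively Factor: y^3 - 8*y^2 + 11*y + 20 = (y - 4)*(y^2 - 4*y - 5) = (y - 4)*(y + 1)*(y - 5)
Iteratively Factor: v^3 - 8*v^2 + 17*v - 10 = (v - 2)*(v^2 - 6*v + 5) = (v - 5)*(v - 2)*(v - 1)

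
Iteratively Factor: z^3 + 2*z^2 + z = (z + 1)*(z^2 + z) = (z + 1)^2*(z)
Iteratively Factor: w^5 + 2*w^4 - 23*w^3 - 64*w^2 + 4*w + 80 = (w - 5)*(w^4 + 7*w^3 + 12*w^2 - 4*w - 16) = (w - 5)*(w + 2)*(w^3 + 5*w^2 + 2*w - 8) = (w - 5)*(w - 1)*(w + 2)*(w^2 + 6*w + 8) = (w - 5)*(w - 1)*(w + 2)*(w + 4)*(w + 2)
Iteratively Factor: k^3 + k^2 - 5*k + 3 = (k - 1)*(k^2 + 2*k - 3) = (k - 1)^2*(k + 3)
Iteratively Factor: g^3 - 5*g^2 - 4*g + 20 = (g - 5)*(g^2 - 4) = (g - 5)*(g - 2)*(g + 2)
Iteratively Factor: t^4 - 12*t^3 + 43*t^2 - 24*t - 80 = (t - 4)*(t^3 - 8*t^2 + 11*t + 20) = (t - 4)*(t + 1)*(t^2 - 9*t + 20) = (t - 5)*(t - 4)*(t + 1)*(t - 4)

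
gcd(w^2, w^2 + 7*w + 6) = 1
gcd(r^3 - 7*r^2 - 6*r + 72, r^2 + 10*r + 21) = r + 3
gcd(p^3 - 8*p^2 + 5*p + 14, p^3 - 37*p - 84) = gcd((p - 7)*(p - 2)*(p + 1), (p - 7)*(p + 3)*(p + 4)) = p - 7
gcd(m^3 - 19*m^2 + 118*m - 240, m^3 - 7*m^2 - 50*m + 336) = m^2 - 14*m + 48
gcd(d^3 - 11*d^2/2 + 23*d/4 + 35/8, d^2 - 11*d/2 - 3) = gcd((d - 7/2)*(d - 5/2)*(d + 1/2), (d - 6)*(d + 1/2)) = d + 1/2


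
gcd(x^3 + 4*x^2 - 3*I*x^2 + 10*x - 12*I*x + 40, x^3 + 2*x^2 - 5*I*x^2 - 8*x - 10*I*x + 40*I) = x^2 + x*(4 - 5*I) - 20*I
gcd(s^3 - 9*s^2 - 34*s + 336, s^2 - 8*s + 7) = s - 7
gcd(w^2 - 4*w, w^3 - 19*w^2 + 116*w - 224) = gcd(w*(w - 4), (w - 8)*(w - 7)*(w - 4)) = w - 4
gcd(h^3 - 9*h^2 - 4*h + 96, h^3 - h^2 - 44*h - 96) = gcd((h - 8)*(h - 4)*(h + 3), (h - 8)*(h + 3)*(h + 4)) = h^2 - 5*h - 24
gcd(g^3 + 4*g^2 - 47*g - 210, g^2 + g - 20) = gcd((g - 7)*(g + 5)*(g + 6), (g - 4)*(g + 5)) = g + 5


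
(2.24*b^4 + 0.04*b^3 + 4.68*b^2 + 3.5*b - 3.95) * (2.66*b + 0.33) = 5.9584*b^5 + 0.8456*b^4 + 12.462*b^3 + 10.8544*b^2 - 9.352*b - 1.3035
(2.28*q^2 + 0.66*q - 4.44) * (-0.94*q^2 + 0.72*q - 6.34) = -2.1432*q^4 + 1.0212*q^3 - 9.8064*q^2 - 7.3812*q + 28.1496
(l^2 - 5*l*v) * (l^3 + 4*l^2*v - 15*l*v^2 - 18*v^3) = l^5 - l^4*v - 35*l^3*v^2 + 57*l^2*v^3 + 90*l*v^4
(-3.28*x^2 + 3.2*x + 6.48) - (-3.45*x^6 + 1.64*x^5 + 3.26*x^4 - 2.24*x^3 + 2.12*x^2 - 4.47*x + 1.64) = 3.45*x^6 - 1.64*x^5 - 3.26*x^4 + 2.24*x^3 - 5.4*x^2 + 7.67*x + 4.84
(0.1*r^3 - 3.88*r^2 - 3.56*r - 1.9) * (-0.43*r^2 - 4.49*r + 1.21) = -0.043*r^5 + 1.2194*r^4 + 19.073*r^3 + 12.1066*r^2 + 4.2234*r - 2.299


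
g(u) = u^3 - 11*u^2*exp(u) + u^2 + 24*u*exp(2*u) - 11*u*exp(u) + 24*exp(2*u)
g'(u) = -11*u^2*exp(u) + 3*u^2 + 48*u*exp(2*u) - 33*u*exp(u) + 2*u + 72*exp(2*u) - 11*exp(u)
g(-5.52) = -138.83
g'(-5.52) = 79.71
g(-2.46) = -12.47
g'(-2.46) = 13.21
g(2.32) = 7406.13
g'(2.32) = 17513.23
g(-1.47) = -3.36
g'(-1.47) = 6.78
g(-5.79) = -161.51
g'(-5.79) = 88.41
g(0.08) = 29.39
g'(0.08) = 74.33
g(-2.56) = -13.84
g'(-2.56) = 14.34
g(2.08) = 4185.41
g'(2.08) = 10008.78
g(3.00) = 36113.87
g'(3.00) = 82975.74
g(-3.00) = -21.40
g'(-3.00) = 20.27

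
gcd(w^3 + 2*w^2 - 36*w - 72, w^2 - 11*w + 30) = w - 6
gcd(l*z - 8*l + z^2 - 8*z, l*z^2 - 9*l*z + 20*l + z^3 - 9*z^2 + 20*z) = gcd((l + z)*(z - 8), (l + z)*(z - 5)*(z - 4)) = l + z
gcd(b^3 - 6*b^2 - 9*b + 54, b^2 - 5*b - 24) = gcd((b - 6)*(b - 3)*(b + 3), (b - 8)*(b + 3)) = b + 3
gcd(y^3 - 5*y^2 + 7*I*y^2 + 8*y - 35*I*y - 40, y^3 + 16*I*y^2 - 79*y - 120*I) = y + 8*I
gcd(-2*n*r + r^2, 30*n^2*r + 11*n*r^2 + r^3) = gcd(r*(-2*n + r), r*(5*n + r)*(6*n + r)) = r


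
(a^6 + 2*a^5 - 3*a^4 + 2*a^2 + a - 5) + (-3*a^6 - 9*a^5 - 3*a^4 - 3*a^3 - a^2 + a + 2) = -2*a^6 - 7*a^5 - 6*a^4 - 3*a^3 + a^2 + 2*a - 3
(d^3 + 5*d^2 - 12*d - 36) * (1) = d^3 + 5*d^2 - 12*d - 36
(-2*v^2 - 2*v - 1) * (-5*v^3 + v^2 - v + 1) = 10*v^5 + 8*v^4 + 5*v^3 - v^2 - v - 1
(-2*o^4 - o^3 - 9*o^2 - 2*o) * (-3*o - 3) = 6*o^5 + 9*o^4 + 30*o^3 + 33*o^2 + 6*o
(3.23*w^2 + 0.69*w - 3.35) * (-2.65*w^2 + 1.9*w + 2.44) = -8.5595*w^4 + 4.3085*w^3 + 18.0697*w^2 - 4.6814*w - 8.174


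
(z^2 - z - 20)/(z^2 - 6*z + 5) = (z + 4)/(z - 1)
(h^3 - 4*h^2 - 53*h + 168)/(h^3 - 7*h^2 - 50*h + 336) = (h - 3)/(h - 6)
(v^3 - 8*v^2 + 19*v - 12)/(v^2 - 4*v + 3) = v - 4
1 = 1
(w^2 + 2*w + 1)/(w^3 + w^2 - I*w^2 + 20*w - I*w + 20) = (w + 1)/(w^2 - I*w + 20)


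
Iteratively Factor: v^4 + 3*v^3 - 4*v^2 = (v)*(v^3 + 3*v^2 - 4*v) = v*(v - 1)*(v^2 + 4*v) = v*(v - 1)*(v + 4)*(v)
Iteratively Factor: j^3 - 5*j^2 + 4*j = (j - 1)*(j^2 - 4*j) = j*(j - 1)*(j - 4)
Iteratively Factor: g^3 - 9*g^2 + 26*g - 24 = (g - 3)*(g^2 - 6*g + 8) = (g - 4)*(g - 3)*(g - 2)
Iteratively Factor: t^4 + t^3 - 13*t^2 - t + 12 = (t + 1)*(t^3 - 13*t + 12) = (t - 1)*(t + 1)*(t^2 + t - 12) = (t - 3)*(t - 1)*(t + 1)*(t + 4)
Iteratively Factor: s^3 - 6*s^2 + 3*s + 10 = (s + 1)*(s^2 - 7*s + 10) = (s - 2)*(s + 1)*(s - 5)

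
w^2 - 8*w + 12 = (w - 6)*(w - 2)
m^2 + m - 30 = (m - 5)*(m + 6)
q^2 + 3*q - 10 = (q - 2)*(q + 5)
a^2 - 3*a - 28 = (a - 7)*(a + 4)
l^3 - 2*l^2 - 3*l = l*(l - 3)*(l + 1)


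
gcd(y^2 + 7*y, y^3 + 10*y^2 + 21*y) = y^2 + 7*y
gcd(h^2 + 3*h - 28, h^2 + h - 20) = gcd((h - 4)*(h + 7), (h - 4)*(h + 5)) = h - 4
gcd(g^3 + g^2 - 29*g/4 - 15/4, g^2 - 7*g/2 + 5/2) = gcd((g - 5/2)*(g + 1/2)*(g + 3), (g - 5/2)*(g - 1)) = g - 5/2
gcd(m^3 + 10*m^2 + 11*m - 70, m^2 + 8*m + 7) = m + 7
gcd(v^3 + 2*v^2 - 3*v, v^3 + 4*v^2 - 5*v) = v^2 - v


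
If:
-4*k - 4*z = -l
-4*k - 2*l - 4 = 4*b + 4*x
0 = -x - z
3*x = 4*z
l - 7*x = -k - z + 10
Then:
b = -7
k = 2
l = 8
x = 0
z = 0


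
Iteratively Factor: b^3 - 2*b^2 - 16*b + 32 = (b - 4)*(b^2 + 2*b - 8) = (b - 4)*(b - 2)*(b + 4)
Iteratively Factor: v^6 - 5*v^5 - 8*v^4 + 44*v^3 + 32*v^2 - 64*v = (v + 2)*(v^5 - 7*v^4 + 6*v^3 + 32*v^2 - 32*v) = v*(v + 2)*(v^4 - 7*v^3 + 6*v^2 + 32*v - 32) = v*(v - 4)*(v + 2)*(v^3 - 3*v^2 - 6*v + 8) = v*(v - 4)^2*(v + 2)*(v^2 + v - 2) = v*(v - 4)^2*(v - 1)*(v + 2)*(v + 2)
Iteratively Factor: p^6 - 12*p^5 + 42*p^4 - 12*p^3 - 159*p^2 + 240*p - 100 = (p - 1)*(p^5 - 11*p^4 + 31*p^3 + 19*p^2 - 140*p + 100) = (p - 1)^2*(p^4 - 10*p^3 + 21*p^2 + 40*p - 100) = (p - 5)*(p - 1)^2*(p^3 - 5*p^2 - 4*p + 20) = (p - 5)*(p - 1)^2*(p + 2)*(p^2 - 7*p + 10) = (p - 5)*(p - 2)*(p - 1)^2*(p + 2)*(p - 5)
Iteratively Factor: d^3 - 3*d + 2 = (d - 1)*(d^2 + d - 2) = (d - 1)^2*(d + 2)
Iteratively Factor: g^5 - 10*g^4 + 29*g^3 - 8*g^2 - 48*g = (g + 1)*(g^4 - 11*g^3 + 40*g^2 - 48*g) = (g - 4)*(g + 1)*(g^3 - 7*g^2 + 12*g) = (g - 4)*(g - 3)*(g + 1)*(g^2 - 4*g) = g*(g - 4)*(g - 3)*(g + 1)*(g - 4)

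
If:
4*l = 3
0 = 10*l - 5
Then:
No Solution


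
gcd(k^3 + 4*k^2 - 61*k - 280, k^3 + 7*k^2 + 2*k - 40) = k + 5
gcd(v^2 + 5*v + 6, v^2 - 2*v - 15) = v + 3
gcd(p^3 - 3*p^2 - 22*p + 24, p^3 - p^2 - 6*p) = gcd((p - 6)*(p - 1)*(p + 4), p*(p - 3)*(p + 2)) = 1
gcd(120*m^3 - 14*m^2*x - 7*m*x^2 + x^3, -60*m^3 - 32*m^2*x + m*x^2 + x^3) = -6*m + x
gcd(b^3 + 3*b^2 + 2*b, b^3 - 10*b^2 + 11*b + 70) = b + 2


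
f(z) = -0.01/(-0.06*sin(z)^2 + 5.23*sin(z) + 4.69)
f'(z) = -0.01*(0.12*sin(z)*cos(z) - 5.23*cos(z))/(-0.06*sin(z)^2 + 5.23*sin(z) + 4.69)^2 = (0.0523 - 0.0012*sin(z))*cos(z)/(-0.06*sin(z)^2 + 5.23*sin(z) + 4.69)^2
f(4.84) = 0.02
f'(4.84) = 0.02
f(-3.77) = -0.00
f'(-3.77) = -0.00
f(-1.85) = 0.03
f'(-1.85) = -0.10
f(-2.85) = -0.00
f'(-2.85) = -0.00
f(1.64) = -0.00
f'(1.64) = -0.00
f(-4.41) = -0.00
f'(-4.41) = -0.00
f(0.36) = -0.00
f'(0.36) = 0.00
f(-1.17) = 0.06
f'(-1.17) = 0.67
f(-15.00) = -0.00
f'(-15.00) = -0.03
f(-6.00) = 0.00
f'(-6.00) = 0.00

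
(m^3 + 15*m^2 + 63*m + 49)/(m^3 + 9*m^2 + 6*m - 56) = (m^2 + 8*m + 7)/(m^2 + 2*m - 8)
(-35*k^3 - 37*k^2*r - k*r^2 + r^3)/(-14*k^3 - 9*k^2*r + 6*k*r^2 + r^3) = (-35*k^2 - 2*k*r + r^2)/(-14*k^2 + 5*k*r + r^2)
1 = 1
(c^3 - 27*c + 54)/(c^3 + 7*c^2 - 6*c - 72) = (c - 3)/(c + 4)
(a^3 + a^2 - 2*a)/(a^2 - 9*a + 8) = a*(a + 2)/(a - 8)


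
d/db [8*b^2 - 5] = 16*b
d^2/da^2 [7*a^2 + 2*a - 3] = 14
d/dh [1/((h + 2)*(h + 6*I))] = -(2*h + 2 + 6*I)/((h + 2)^2*(h + 6*I)^2)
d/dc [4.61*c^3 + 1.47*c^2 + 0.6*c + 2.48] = 13.83*c^2 + 2.94*c + 0.6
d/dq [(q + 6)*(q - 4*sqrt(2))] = 2*q - 4*sqrt(2) + 6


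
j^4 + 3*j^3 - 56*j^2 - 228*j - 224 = (j - 8)*(j + 2)^2*(j + 7)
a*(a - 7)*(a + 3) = a^3 - 4*a^2 - 21*a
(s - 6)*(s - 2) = s^2 - 8*s + 12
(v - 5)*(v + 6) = v^2 + v - 30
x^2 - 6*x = x*(x - 6)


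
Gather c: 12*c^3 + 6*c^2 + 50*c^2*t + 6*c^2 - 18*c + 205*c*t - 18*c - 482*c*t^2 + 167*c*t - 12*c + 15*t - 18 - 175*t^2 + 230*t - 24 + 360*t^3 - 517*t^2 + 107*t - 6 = 12*c^3 + c^2*(50*t + 12) + c*(-482*t^2 + 372*t - 48) + 360*t^3 - 692*t^2 + 352*t - 48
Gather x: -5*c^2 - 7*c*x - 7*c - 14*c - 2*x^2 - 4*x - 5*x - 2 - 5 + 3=-5*c^2 - 21*c - 2*x^2 + x*(-7*c - 9) - 4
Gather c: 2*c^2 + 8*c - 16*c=2*c^2 - 8*c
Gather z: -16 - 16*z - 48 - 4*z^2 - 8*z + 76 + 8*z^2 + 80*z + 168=4*z^2 + 56*z + 180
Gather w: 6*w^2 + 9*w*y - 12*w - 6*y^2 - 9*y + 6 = 6*w^2 + w*(9*y - 12) - 6*y^2 - 9*y + 6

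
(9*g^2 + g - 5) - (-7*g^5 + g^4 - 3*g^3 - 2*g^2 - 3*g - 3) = 7*g^5 - g^4 + 3*g^3 + 11*g^2 + 4*g - 2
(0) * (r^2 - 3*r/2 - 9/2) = 0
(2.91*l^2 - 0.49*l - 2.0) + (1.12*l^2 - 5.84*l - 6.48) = 4.03*l^2 - 6.33*l - 8.48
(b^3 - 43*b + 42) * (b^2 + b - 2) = b^5 + b^4 - 45*b^3 - b^2 + 128*b - 84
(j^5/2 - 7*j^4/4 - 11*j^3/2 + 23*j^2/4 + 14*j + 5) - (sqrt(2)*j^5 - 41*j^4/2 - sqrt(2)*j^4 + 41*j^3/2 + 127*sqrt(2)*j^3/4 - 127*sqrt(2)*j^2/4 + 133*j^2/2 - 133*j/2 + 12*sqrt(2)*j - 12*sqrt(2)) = -sqrt(2)*j^5 + j^5/2 + sqrt(2)*j^4 + 75*j^4/4 - 127*sqrt(2)*j^3/4 - 26*j^3 - 243*j^2/4 + 127*sqrt(2)*j^2/4 - 12*sqrt(2)*j + 161*j/2 + 5 + 12*sqrt(2)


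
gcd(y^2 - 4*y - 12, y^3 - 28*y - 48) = y^2 - 4*y - 12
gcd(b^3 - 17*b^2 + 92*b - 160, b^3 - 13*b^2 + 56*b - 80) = b^2 - 9*b + 20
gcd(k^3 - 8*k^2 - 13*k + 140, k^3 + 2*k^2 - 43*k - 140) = k^2 - 3*k - 28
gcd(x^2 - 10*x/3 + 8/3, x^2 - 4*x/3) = x - 4/3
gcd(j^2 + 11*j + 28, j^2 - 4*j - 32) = j + 4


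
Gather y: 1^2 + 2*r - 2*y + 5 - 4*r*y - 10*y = 2*r + y*(-4*r - 12) + 6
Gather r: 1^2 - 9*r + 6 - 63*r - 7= -72*r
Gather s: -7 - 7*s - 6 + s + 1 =-6*s - 12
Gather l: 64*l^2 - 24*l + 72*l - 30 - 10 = 64*l^2 + 48*l - 40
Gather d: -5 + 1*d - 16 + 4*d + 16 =5*d - 5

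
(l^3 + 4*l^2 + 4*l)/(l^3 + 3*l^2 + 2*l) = (l + 2)/(l + 1)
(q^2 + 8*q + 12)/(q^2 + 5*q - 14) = (q^2 + 8*q + 12)/(q^2 + 5*q - 14)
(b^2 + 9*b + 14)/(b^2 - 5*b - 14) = (b + 7)/(b - 7)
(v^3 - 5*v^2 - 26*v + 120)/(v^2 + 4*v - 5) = (v^2 - 10*v + 24)/(v - 1)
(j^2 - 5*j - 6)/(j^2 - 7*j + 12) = (j^2 - 5*j - 6)/(j^2 - 7*j + 12)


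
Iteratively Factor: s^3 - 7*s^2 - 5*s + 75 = (s - 5)*(s^2 - 2*s - 15) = (s - 5)*(s + 3)*(s - 5)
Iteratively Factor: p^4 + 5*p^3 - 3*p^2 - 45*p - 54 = (p + 3)*(p^3 + 2*p^2 - 9*p - 18) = (p + 3)^2*(p^2 - p - 6) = (p - 3)*(p + 3)^2*(p + 2)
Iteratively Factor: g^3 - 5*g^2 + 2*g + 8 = (g + 1)*(g^2 - 6*g + 8) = (g - 2)*(g + 1)*(g - 4)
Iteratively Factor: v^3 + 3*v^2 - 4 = (v + 2)*(v^2 + v - 2) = (v + 2)^2*(v - 1)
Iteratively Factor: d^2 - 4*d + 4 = (d - 2)*(d - 2)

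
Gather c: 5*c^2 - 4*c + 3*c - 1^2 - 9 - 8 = 5*c^2 - c - 18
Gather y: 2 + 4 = 6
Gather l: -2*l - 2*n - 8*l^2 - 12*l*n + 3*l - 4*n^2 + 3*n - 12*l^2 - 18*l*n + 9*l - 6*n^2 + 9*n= -20*l^2 + l*(10 - 30*n) - 10*n^2 + 10*n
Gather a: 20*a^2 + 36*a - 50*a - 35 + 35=20*a^2 - 14*a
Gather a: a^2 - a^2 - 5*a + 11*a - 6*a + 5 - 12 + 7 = 0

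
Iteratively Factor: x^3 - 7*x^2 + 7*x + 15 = (x + 1)*(x^2 - 8*x + 15) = (x - 3)*(x + 1)*(x - 5)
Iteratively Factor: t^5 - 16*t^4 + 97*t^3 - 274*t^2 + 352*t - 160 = (t - 4)*(t^4 - 12*t^3 + 49*t^2 - 78*t + 40) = (t - 4)*(t - 2)*(t^3 - 10*t^2 + 29*t - 20) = (t - 4)*(t - 2)*(t - 1)*(t^2 - 9*t + 20) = (t - 4)^2*(t - 2)*(t - 1)*(t - 5)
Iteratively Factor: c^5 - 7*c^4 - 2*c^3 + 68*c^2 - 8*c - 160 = (c - 2)*(c^4 - 5*c^3 - 12*c^2 + 44*c + 80) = (c - 2)*(c + 2)*(c^3 - 7*c^2 + 2*c + 40) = (c - 5)*(c - 2)*(c + 2)*(c^2 - 2*c - 8) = (c - 5)*(c - 4)*(c - 2)*(c + 2)*(c + 2)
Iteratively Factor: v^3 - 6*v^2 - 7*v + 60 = (v - 5)*(v^2 - v - 12) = (v - 5)*(v + 3)*(v - 4)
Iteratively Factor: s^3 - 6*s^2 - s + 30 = (s - 3)*(s^2 - 3*s - 10) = (s - 3)*(s + 2)*(s - 5)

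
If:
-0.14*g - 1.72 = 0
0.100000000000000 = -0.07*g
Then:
No Solution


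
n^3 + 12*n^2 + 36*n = n*(n + 6)^2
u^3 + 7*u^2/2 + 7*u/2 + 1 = (u + 1/2)*(u + 1)*(u + 2)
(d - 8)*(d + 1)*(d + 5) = d^3 - 2*d^2 - 43*d - 40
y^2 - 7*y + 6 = (y - 6)*(y - 1)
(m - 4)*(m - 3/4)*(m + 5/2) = m^3 - 9*m^2/4 - 71*m/8 + 15/2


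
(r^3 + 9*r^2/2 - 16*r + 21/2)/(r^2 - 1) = (2*r^2 + 11*r - 21)/(2*(r + 1))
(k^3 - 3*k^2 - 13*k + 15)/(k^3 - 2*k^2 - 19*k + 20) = (k + 3)/(k + 4)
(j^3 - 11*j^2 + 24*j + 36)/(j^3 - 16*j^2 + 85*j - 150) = (j^2 - 5*j - 6)/(j^2 - 10*j + 25)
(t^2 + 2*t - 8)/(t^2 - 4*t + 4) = (t + 4)/(t - 2)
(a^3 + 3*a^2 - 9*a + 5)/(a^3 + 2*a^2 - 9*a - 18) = (a^3 + 3*a^2 - 9*a + 5)/(a^3 + 2*a^2 - 9*a - 18)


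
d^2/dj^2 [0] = 0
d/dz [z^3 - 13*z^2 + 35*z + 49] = 3*z^2 - 26*z + 35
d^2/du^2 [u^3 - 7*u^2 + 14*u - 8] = 6*u - 14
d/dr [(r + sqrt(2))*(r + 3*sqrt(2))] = 2*r + 4*sqrt(2)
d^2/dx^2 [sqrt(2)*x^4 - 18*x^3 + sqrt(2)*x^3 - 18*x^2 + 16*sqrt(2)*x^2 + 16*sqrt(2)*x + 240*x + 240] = 12*sqrt(2)*x^2 - 108*x + 6*sqrt(2)*x - 36 + 32*sqrt(2)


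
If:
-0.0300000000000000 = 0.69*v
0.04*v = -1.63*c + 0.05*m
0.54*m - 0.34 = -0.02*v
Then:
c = 0.02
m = 0.63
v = -0.04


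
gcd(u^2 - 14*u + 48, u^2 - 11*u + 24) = u - 8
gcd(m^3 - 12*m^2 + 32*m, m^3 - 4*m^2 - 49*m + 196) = m - 4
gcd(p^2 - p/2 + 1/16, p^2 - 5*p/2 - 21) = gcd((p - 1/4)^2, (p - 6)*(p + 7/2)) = 1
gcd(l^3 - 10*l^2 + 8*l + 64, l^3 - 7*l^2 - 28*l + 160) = l^2 - 12*l + 32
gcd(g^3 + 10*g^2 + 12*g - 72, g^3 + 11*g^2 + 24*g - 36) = g^2 + 12*g + 36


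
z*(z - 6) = z^2 - 6*z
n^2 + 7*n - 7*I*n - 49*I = (n + 7)*(n - 7*I)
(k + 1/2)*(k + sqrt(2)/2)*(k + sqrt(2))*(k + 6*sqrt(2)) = k^4 + k^3/2 + 15*sqrt(2)*k^3/2 + 15*sqrt(2)*k^2/4 + 19*k^2 + 6*sqrt(2)*k + 19*k/2 + 3*sqrt(2)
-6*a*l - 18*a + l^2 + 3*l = (-6*a + l)*(l + 3)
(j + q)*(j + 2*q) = j^2 + 3*j*q + 2*q^2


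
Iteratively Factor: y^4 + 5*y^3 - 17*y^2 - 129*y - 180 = (y + 3)*(y^3 + 2*y^2 - 23*y - 60) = (y + 3)^2*(y^2 - y - 20) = (y - 5)*(y + 3)^2*(y + 4)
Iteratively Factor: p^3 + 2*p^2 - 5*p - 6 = (p - 2)*(p^2 + 4*p + 3) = (p - 2)*(p + 1)*(p + 3)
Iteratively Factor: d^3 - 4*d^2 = (d)*(d^2 - 4*d) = d^2*(d - 4)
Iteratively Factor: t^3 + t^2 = (t)*(t^2 + t) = t^2*(t + 1)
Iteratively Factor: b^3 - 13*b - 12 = (b - 4)*(b^2 + 4*b + 3) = (b - 4)*(b + 3)*(b + 1)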